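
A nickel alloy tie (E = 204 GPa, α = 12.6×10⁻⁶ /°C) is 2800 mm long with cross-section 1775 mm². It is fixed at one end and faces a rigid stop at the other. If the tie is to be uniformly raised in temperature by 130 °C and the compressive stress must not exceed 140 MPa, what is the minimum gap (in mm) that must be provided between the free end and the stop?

g ≈ 2.66 mm

Free expansion if unrestrained: δ_free = αΔT L = 12.6×10⁻⁶ × 130 × 2800 = 4.586 mm.
At the allowable stress the elastic shortening the wall may impose is σL/E = 140 × 2800 / (204×10³) = 1.922 mm.
So the gap has to take up the difference, g_min = δ_free − σL/E = 4.586 − 1.922 = 2.665 mm.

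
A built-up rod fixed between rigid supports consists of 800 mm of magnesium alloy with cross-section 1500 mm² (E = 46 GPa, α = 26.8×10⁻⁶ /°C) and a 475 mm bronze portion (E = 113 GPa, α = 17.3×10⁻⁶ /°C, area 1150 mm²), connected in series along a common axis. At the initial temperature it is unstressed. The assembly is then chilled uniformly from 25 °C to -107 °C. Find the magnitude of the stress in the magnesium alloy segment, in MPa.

If the supports were absent, the total length change would be Σ αᵢΔT Lᵢ = 26.8×10⁻⁶×132×800 + 17.3×10⁻⁶×132×475 = 3.915 mm.
Since the ends are fixed, an axial force P builds up, equal in every segment, with P · Σ Lᵢ/(AᵢEᵢ) = δ_free.
The series flexibility is Σ Lᵢ/(AᵢEᵢ) = 800/(1500×46×10³) + 475/(1150×113×10³) = 1.525×10⁻⁵ mm/N.
So P = 3.915 / 1.525×10⁻⁵ = 256.7 kN, tensile.
σ_{magnesium alloy} = P / A = 256700 / 1500 = 171.1 MPa.

σ ≈ 171 MPa (tensile)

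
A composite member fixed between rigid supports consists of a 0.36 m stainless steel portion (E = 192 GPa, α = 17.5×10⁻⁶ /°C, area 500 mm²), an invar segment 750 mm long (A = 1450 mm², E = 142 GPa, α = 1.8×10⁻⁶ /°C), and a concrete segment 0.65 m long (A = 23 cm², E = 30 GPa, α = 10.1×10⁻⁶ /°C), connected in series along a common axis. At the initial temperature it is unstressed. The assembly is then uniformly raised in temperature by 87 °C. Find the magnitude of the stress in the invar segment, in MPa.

If the supports were absent, the total length change would be Σ αᵢΔT Lᵢ = 17.5×10⁻⁶×87×360 + 1.8×10⁻⁶×87×750 + 10.1×10⁻⁶×87×650 = 1.237 mm.
Since the ends are fixed, an axial force P builds up, equal in every segment, with P · Σ Lᵢ/(AᵢEᵢ) = δ_free.
The series flexibility is Σ Lᵢ/(AᵢEᵢ) = 360/(500×192×10³) + 750/(1450×142×10³) + 650/(2300×30×10³) = 1.681×10⁻⁵ mm/N.
Hence P = δ_free / Σ(L/AE) = 1.237/1.681×10⁻⁵ = 73.56 kN (compressive).
σ_{invar} = P / A = 73560 / 1450 = 50.73 MPa.

σ ≈ 50.7 MPa (compressive)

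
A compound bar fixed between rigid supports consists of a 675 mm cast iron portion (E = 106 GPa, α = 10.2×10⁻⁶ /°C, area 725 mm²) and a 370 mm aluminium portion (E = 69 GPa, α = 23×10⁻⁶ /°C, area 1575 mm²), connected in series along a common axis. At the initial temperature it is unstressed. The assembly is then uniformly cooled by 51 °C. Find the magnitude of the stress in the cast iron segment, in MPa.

With the walls removed the bar would change length by δ_free = Σ αᵢΔT Lᵢ = 10.2×10⁻⁶×51×675 + 23×10⁻⁶×51×370 = 0.7851 mm.
The rigid supports impose zero overall length change; the single axial force P common to all segments must satisfy P Σ Lᵢ/(AᵢEᵢ) = δ_free.
Σ Lᵢ/(AᵢEᵢ) = 675/(725×106×10³) + 370/(1575×69×10³) = 1.219×10⁻⁵ mm/N.
P = 0.7851 / 1.219×10⁻⁵ = 64420 N = 64.42 kN, tensile.
σ_{cast iron} = P / A = 64420 / 725 = 88.85 MPa.

σ ≈ 88.9 MPa (tensile)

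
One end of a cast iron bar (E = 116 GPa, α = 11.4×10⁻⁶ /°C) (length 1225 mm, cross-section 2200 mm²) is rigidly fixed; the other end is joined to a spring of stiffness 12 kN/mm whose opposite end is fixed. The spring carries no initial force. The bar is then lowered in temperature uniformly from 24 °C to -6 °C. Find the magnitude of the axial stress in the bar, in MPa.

σ ≈ 2.16 MPa (tensile)

If the spring were absent the bar would shorten by αΔT L = 11.4×10⁻⁶ × 30 × 1225 = 0.4189 mm.
Let P be the tensile force in the spring. The bar extends elastically by PL/(AE) and the spring stretches by P/k; together these equal δ_free.
So P = δ_free / [L/(AE) + 1/k] = 0.4189 / [ 1225/(2200×116×10³) + 1/(12×10³) ].
P = 0.4189 / 8.813×10⁻⁵ = 4754 N.
σ = P/A = 4754/2200 = 2.161 MPa.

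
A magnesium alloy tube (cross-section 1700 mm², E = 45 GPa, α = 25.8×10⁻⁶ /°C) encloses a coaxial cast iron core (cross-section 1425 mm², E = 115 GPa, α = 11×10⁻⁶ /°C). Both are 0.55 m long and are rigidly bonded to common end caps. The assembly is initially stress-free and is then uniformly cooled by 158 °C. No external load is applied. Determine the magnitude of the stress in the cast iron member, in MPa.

σ ≈ 85.6 MPa (compressive)

Equilibrium of a rigid end plate with no external load gives equal and opposite internal forces ±P in the two members. Since α_{magnesium alloy} > α_{cast iron}, cooling drives the magnesium alloy into tension and the cast iron into compression.
Compatibility of the two members (thermal + elastic change equal): (α₁ − α₂)ΔT = P·[1/(A₁E₁) + 1/(A₂E₂)].
|α₁ − α₂|·ΔT = 14.8×10⁻⁶ × 158 = 0.002338.
1/(A₁E₁) + 1/(A₂E₂) = 1/(1700×45×10³) + 1/(1425×115×10³) = 1.917×10⁻⁸ N⁻¹.
So P = 0.002338 / 1.917×10⁻⁸ = 122 kN.
σ_{cast iron} = P/A₂ = 122000/1425 = 85.58 MPa, compressive.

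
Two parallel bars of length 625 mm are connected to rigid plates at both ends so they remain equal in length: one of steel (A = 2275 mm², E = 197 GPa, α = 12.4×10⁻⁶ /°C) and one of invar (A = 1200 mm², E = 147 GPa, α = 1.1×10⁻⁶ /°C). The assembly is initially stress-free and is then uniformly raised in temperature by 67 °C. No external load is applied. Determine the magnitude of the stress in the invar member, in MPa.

σ ≈ 79.9 MPa (tensile)

Equilibrium of a rigid end plate with no external load gives equal and opposite internal forces ±P in the two members. Since α_{steel} > α_{invar}, heating drives the steel into compression and the invar into tension.
Equating the net (thermal + elastic) strains gives |α₁ − α₂|·ΔT = P·[1/(A₁E₁) + 1/(A₂E₂)].
|α₁ − α₂|·ΔT = 11.3×10⁻⁶ × 67 = 0.0007571.
1/(A₁E₁) + 1/(A₂E₂) = 1/(2275×197×10³) + 1/(1200×147×10³) = 7.9×10⁻⁹ N⁻¹.
So P = 0.0007571 / 7.9×10⁻⁹ = 95.83 kN.
σ_{invar} = P/A₂ = 95830/1200 = 79.86 MPa, tensile.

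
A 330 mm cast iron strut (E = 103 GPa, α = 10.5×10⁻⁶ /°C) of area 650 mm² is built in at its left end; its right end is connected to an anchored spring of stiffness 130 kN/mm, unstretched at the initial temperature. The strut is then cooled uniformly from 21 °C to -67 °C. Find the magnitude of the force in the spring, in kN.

Free thermal contraction: δ_free = αΔT L = 10.5×10⁻⁶ × 88 × 330 = 0.3049 mm.
Let P be the tensile force in the spring. The strut extends elastically by PL/(AE) and the spring stretches by P/k; together these equal δ_free.
P [ L/(AE) + 1/k ] = δ_free → P [ 330/(650×103×10³) + 1/(130×10³) ] = 0.3049.
P = 0.3049 / 1.262×10⁻⁵ = 24160 N.

P ≈ 24.2 kN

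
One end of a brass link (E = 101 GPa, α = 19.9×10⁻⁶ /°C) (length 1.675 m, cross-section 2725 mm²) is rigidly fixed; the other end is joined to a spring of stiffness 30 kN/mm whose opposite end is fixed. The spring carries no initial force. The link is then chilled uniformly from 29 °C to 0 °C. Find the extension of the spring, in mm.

If the spring were absent the link would shorten by αΔT L = 19.9×10⁻⁶ × 29 × 1675 = 0.9666 mm.
Let P be the tensile force in the spring. The link extends elastically by PL/(AE) and the spring stretches by P/k; together these equal δ_free.
So P = δ_free / [L/(AE) + 1/k] = 0.9666 / [ 1675/(2725×101×10³) + 1/(30×10³) ].
P = 0.9666 / 3.942×10⁻⁵ = 24520 N.
Spring extension = P/k = 24520/(30×10³) = 0.8174 mm.

δ ≈ 0.817 mm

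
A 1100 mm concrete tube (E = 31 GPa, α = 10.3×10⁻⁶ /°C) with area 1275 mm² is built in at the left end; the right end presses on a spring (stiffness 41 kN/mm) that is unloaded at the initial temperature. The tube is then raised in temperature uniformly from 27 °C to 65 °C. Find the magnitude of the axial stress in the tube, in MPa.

The unrestrained thermal change is αΔT L = 10.3×10⁻⁶ × 38 × 1100 = 0.4305 mm.
Let P be the compressive force at the spring. The tube shortens elastically by PL/(AE) and the spring compresses by P/k; together these equal δ_free.
P [ L/(AE) + 1/k ] = δ_free → P [ 1100/(1275×31×10³) + 1/(41×10³) ] = 0.4305.
P = 0.4305 / 5.222×10⁻⁵ = 8245 N.
σ = P/A = 8245/1275 = 6.466 MPa.

σ ≈ 6.47 MPa (compressive)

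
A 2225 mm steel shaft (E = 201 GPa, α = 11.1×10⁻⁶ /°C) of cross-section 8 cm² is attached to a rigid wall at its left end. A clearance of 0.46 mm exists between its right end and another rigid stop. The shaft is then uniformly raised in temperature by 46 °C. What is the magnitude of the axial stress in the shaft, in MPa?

σ ≈ 61.1 MPa (compressive)

If the wall were absent the shaft would grow by αΔT L = 11.1×10⁻⁶ × 46 × 2225 = 1.136 mm.
The gap closes (δ_free > 0.46 mm) and the wall then resists a further 1.136 − 0.46 = 0.6761 mm of expansion.
That suppressed elongation corresponds to σ = E·Δ/L = 201×10³ × 0.6761/2225 = 61.08 MPa.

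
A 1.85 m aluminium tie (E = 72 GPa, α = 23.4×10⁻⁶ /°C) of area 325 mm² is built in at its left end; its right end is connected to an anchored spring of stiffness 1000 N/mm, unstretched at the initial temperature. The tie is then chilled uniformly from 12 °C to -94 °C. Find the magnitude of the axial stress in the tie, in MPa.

Free thermal contraction: δ_free = αΔT L = 23.4×10⁻⁶ × 106 × 1850 = 4.589 mm.
With a force P in the spring, the elastic change of the tie is PL/(AE) and that of the spring is P/k; compatibility requires their sum to equal δ_free.
P [ L/(AE) + 1/k ] = δ_free → P [ 1850/(325×72×10³) + 1/(1000) ] = 4.589.
P = 4.589 / 0.001079 = 4253 N.
σ = P/A = 4253/325 = 13.08 MPa.

σ ≈ 13.1 MPa (tensile)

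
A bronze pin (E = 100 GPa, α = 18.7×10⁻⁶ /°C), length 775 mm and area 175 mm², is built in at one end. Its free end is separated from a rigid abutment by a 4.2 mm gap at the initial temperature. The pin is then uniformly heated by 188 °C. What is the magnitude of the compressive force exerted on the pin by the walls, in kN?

P ≈ 0 kN

If the wall were absent the pin would grow by αΔT L = 18.7×10⁻⁶ × 188 × 775 = 2.725 mm.
This is smaller than the 4.2 mm clearance, so the pin expands freely without reaching the stop — the stress is zero.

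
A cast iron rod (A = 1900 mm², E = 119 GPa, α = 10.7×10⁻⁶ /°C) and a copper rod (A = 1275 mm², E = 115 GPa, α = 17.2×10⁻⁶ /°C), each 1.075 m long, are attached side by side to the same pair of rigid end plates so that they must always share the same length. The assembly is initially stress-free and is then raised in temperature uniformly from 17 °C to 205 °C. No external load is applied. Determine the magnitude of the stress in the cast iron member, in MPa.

σ ≈ 57.2 MPa (tensile)

The copper has the larger α, so on heating it would change length more than the cast iron if both were free. The rigid plates force a common final length, so the copper is put into compression and the cast iron into tension, with equal and opposite forces P (no external load).
Setting the final lengths equal and cancelling L: (α₁ − α₂)ΔT = P/(A₁E₁) + P/(A₂E₂).
|α₁ − α₂|·ΔT = 6.5×10⁻⁶ × 188 = 0.001222.
1/(A₁E₁) + 1/(A₂E₂) = 1/(1900×119×10³) + 1/(1275×115×10³) = 1.124×10⁻⁸ N⁻¹.
P = 0.001222 / 1.124×10⁻⁸ = 108700 N = 108.7 kN.
σ_{cast iron} = P/A₁ = 108700/1900 = 57.21 MPa, tensile.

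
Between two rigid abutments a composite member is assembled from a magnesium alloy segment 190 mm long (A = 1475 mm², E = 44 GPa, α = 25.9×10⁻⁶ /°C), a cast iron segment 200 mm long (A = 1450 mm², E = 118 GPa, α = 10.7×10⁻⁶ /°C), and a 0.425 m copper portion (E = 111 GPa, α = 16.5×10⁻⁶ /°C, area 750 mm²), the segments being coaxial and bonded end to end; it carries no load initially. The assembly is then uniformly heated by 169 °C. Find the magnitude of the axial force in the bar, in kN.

With the walls removed the bar would change length by δ_free = Σ αᵢΔT Lᵢ = 25.9×10⁻⁶×169×190 + 10.7×10⁻⁶×169×200 + 16.5×10⁻⁶×169×425 = 2.378 mm.
Since the ends are fixed, an axial force P builds up, equal in every segment, with P · Σ Lᵢ/(AᵢEᵢ) = δ_free.
Σ Lᵢ/(AᵢEᵢ) = 190/(1475×44×10³) + 200/(1450×118×10³) + 425/(750×111×10³) = 9.202×10⁻⁶ mm/N.
P = 2.378 / 9.202×10⁻⁶ = 258500 N = 258.5 kN, compressive.

P ≈ 258 kN (compressive)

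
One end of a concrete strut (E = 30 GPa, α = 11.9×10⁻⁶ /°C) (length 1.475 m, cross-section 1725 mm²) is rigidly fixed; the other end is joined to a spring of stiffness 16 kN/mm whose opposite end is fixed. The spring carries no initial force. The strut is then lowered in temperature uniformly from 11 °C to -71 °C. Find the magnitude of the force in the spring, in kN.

P ≈ 15.8 kN

The unrestrained thermal change is αΔT L = 11.9×10⁻⁶ × 82 × 1475 = 1.439 mm.
With a force P in the spring, the elastic change of the strut is PL/(AE) and that of the spring is P/k; compatibility requires their sum to equal δ_free.
So P = δ_free / [L/(AE) + 1/k] = 1.439 / [ 1475/(1725×30×10³) + 1/(16×10³) ].
P = 1.439 / 9.1×10⁻⁵ = 15820 N.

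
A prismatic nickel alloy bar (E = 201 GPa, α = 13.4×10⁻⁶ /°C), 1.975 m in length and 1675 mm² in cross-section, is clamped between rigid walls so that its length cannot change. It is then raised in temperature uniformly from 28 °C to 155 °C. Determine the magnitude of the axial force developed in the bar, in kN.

The ends cannot move, so σ = EαΔT = 201×10³ × 13.4×10⁻⁶ × 127 = 342.1 MPa.
P = AEαΔT = 1675 × 201×10³ × 13.4×10⁻⁶ × 127 = 573 kN (compressive).

P ≈ 573 kN (compressive)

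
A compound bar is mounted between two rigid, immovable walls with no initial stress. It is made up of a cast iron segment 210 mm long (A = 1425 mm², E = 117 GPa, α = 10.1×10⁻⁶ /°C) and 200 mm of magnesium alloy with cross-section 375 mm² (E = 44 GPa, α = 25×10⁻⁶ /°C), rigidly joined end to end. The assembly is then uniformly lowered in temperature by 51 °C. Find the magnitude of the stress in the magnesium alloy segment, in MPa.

σ ≈ 72.4 MPa (tensile)

Free thermal contraction of the whole bar: Σ αᵢΔT Lᵢ = 10.1×10⁻⁶×51×210 + 25×10⁻⁶×51×200 = 0.3632 mm.
The walls prevent any net length change, so an axial force P (same in every segment) develops. Compatibility: P · Σ Lᵢ/(AᵢEᵢ) = δ_free.
The series flexibility is Σ Lᵢ/(AᵢEᵢ) = 210/(1425×117×10³) + 200/(375×44×10³) = 1.338×10⁻⁵ mm/N.
Hence P = δ_free / Σ(L/AE) = 0.3632/1.338×10⁻⁵ = 27.14 kN (tensile).
σ_{magnesium alloy} = P / A = 27140 / 375 = 72.38 MPa.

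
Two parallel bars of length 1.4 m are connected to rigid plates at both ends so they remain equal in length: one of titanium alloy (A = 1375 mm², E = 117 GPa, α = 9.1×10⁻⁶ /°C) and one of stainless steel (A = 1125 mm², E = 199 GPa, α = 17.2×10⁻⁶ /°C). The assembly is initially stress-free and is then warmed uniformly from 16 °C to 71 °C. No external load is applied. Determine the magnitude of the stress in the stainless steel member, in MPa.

Equilibrium of a rigid end plate with no external load gives equal and opposite internal forces ±P in the two members. Since α_{stainless steel} > α_{titanium alloy}, heating drives the stainless steel into compression and the titanium alloy into tension.
Setting the final lengths equal and cancelling L: (α₁ − α₂)ΔT = P/(A₁E₁) + P/(A₂E₂).
|α₁ − α₂|·ΔT = 8.1×10⁻⁶ × 55 = 0.0004455.
1/(A₁E₁) + 1/(A₂E₂) = 1/(1375×117×10³) + 1/(1125×199×10³) = 1.068×10⁻⁸ N⁻¹.
P = 0.0004455 / 1.068×10⁻⁸ = 41700 N = 41.7 kN.
σ_{stainless steel} = P/A₂ = 41700/1125 = 37.07 MPa, compressive.

σ ≈ 37.1 MPa (compressive)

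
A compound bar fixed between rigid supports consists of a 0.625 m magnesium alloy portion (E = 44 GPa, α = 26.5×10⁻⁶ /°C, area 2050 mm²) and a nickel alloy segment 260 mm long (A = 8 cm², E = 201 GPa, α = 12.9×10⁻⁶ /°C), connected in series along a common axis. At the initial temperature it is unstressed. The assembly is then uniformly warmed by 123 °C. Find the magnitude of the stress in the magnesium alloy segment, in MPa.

Free thermal expansion of the whole bar: Σ αᵢΔT Lᵢ = 26.5×10⁻⁶×123×625 + 12.9×10⁻⁶×123×260 = 2.45 mm.
The walls prevent any net length change, so an axial force P (same in every segment) develops. Compatibility: P · Σ Lᵢ/(AᵢEᵢ) = δ_free.
Σ Lᵢ/(AᵢEᵢ) = 625/(2050×44×10³) + 260/(800×201×10³) = 8.546×10⁻⁶ mm/N.
Hence P = δ_free / Σ(L/AE) = 2.45/8.546×10⁻⁶ = 286.7 kN (compressive).
σ_{magnesium alloy} = P / A = 286700 / 2050 = 139.8 MPa.

σ ≈ 140 MPa (compressive)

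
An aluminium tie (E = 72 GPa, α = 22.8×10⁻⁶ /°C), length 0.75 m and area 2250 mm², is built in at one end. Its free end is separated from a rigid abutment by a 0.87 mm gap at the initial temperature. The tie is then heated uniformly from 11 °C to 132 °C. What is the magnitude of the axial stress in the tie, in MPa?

σ ≈ 115 MPa (compressive)

Unrestrained expansion: δ_free = αΔT L = 22.8×10⁻⁶ × 121 × 750 = 2.069 mm.
After closing the 0.87 mm clearance, 2.069 − 0.87 = 1.199 mm of expansion remains to be suppressed by the wall.
So σ = E(δ_free − g)/L = 72×10³ × 1.199/750 = 115.1 MPa.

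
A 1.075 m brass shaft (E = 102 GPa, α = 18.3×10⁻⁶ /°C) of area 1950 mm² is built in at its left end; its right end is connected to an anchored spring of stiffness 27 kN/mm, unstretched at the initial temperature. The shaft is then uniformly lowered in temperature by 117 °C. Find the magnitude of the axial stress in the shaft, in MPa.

If the spring were absent the shaft would shorten by αΔT L = 18.3×10⁻⁶ × 117 × 1075 = 2.302 mm.
With a force P in the spring, the elastic change of the shaft is PL/(AE) and that of the spring is P/k; compatibility requires their sum to equal δ_free.
P [ L/(AE) + 1/k ] = δ_free → P [ 1075/(1950×102×10³) + 1/(27×10³) ] = 2.302.
P = 2.302 / 4.244×10⁻⁵ = 54230 N.
σ = P/A = 54230/1950 = 27.81 MPa.

σ ≈ 27.8 MPa (tensile)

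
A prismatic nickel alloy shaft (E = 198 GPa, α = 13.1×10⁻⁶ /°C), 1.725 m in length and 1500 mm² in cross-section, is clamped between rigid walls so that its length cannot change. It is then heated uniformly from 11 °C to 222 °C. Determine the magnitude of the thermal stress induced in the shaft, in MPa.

σ ≈ 547 MPa (compressive)

With length fixed, the mechanical strain must cancel the thermal strain αΔT = 13.1×10⁻⁶ × 211 = 2764.1×10⁻⁶.
Hence σ = E·αΔT = 198×10³ × 2764.1×10⁻⁶ = 547.3 MPa, compressive.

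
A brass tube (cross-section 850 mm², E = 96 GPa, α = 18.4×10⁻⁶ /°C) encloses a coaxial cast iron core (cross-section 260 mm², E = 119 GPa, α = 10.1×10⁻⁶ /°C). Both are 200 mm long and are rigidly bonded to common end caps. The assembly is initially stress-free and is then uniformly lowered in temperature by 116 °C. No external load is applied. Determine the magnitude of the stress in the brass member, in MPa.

σ ≈ 25.4 MPa (tensile)

Equilibrium of a rigid end plate with no external load gives equal and opposite internal forces ±P in the two members. Since α_{brass} > α_{cast iron}, cooling drives the brass into tension and the cast iron into compression.
Setting the final lengths equal and cancelling L: (α₁ − α₂)ΔT = P/(A₁E₁) + P/(A₂E₂).
|α₁ − α₂|·ΔT = 8.3×10⁻⁶ × 116 = 0.0009628.
1/(A₁E₁) + 1/(A₂E₂) = 1/(850×96×10³) + 1/(260×119×10³) = 4.458×10⁻⁸ N⁻¹.
So P = 0.0009628 / 4.458×10⁻⁸ = 21.6 kN.
σ_{brass} = P/A₁ = 21600/850 = 25.41 MPa, tensile.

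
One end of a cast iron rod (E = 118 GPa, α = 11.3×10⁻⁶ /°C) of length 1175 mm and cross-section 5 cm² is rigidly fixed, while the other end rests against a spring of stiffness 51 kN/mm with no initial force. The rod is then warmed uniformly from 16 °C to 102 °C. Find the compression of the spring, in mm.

δ ≈ 0.566 mm

If the spring were absent the rod would lengthen by αΔT L = 11.3×10⁻⁶ × 86 × 1175 = 1.142 mm.
Let P be the compressive force at the spring. The rod shortens elastically by PL/(AE) and the spring compresses by P/k; together these equal δ_free.
So P = δ_free / [L/(AE) + 1/k] = 1.142 / [ 1175/(500×118×10³) + 1/(51×10³) ].
P = 1.142 / 3.952×10⁻⁵ = 28890 N.
Spring compression = P/k = 28890/(51×10³) = 0.5665 mm.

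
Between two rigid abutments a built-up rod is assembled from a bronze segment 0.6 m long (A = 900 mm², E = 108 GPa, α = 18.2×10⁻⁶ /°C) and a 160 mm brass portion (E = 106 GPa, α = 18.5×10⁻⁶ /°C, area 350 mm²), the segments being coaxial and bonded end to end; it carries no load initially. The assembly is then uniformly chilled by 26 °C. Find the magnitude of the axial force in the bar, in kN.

With the walls removed the bar would change length by δ_free = Σ αᵢΔT Lᵢ = 18.2×10⁻⁶×26×600 + 18.5×10⁻⁶×26×160 = 0.3609 mm.
The rigid supports impose zero overall length change; the single axial force P common to all segments must satisfy P Σ Lᵢ/(AᵢEᵢ) = δ_free.
The series flexibility is Σ Lᵢ/(AᵢEᵢ) = 600/(900×108×10³) + 160/(350×106×10³) = 1.049×10⁻⁵ mm/N.
So P = 0.3609 / 1.049×10⁻⁵ = 34.42 kN, tensile.

P ≈ 34.4 kN (tensile)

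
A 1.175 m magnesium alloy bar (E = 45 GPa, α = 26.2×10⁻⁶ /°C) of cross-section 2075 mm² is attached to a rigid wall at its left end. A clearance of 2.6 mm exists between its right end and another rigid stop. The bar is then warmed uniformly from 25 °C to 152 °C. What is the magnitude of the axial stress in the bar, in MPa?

σ ≈ 50.2 MPa (compressive)

Free thermal elongation = αΔT L = 26.2×10⁻⁶ × 127 × 1175 = 3.91 mm.
The gap closes (δ_free > 2.6 mm) and the wall then resists a further 3.91 − 2.6 = 1.31 mm of expansion.
That suppressed elongation corresponds to σ = E·Δ/L = 45×10³ × 1.31/1175 = 50.16 MPa.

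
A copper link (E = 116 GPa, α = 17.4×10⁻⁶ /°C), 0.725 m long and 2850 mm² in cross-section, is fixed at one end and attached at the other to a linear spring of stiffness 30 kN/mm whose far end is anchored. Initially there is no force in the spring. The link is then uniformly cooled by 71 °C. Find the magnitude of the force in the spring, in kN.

P ≈ 25.2 kN

Free thermal contraction: δ_free = αΔT L = 17.4×10⁻⁶ × 71 × 725 = 0.8957 mm.
Let P be the tensile force in the spring. The link extends elastically by PL/(AE) and the spring stretches by P/k; together these equal δ_free.
So P = δ_free / [L/(AE) + 1/k] = 0.8957 / [ 725/(2850×116×10³) + 1/(30×10³) ].
P = 0.8957 / 3.553×10⁻⁵ = 25210 N.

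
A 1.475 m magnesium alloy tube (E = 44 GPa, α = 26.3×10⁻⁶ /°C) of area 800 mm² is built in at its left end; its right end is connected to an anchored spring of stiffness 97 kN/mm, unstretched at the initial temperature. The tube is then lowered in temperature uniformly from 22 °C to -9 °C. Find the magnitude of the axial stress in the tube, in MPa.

The unrestrained thermal change is αΔT L = 26.3×10⁻⁶ × 31 × 1475 = 1.203 mm.
Let P be the tensile force in the spring. The tube extends elastically by PL/(AE) and the spring stretches by P/k; together these equal δ_free.
P [ L/(AE) + 1/k ] = δ_free → P [ 1475/(800×44×10³) + 1/(97×10³) ] = 1.203.
P = 1.203 / 5.221×10⁻⁵ = 23030 N.
σ = P/A = 23030/800 = 28.79 MPa.

σ ≈ 28.8 MPa (tensile)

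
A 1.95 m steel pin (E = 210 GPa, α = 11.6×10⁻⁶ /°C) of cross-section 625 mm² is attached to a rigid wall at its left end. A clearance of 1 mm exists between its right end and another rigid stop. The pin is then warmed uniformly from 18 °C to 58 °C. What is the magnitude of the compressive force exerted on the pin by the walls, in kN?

P ≈ 0 kN

Free thermal elongation = αΔT L = 11.6×10⁻⁶ × 40 × 1950 = 0.9048 mm.
This is smaller than the 1 mm clearance, so the pin expands freely without reaching the stop — the stress is zero.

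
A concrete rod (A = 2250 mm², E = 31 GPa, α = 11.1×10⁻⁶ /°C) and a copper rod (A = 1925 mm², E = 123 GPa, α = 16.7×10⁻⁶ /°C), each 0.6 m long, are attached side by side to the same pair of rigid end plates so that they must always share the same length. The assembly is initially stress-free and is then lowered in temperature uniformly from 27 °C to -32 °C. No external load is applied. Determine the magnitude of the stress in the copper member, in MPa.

σ ≈ 9.25 MPa (tensile)

Both members must finish at the same length. With the larger α, the copper tends to over-contract; the plates restrain it, putting the copper in tension and the concrete in compression. With no external load the two internal forces are equal and opposite, magnitude P.
Compatibility of the two members (thermal + elastic change equal): (α₁ − α₂)ΔT = P·[1/(A₁E₁) + 1/(A₂E₂)].
|α₁ − α₂|·ΔT = 5.6×10⁻⁶ × 59 = 0.0003304.
1/(A₁E₁) + 1/(A₂E₂) = 1/(2250×31×10³) + 1/(1925×123×10³) = 1.856×10⁻⁸ N⁻¹.
P = 0.0003304 / 1.856×10⁻⁸ = 17800 N = 17.8 kN.
σ_{copper} = P/A₂ = 17800/1925 = 9.247 MPa, tensile.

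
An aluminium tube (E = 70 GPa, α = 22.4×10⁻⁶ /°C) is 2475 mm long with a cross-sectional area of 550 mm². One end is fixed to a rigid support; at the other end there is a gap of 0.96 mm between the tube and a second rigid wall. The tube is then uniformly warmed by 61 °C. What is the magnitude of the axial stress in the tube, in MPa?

σ ≈ 68.5 MPa (compressive)

If the wall were absent the tube would grow by αΔT L = 22.4×10⁻⁶ × 61 × 2475 = 3.382 mm.
The gap closes (δ_free > 0.96 mm) and the wall then resists a further 3.382 − 0.96 = 2.422 mm of expansion.
That suppressed elongation corresponds to σ = E·Δ/L = 70×10³ × 2.422/2475 = 68.5 MPa.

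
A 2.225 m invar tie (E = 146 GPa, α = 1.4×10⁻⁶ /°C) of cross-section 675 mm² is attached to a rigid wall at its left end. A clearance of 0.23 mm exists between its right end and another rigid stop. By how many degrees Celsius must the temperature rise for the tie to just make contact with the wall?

ΔT ≈ 73.8 °C

Contact occurs when the free expansion equals the gap: αΔT L = 0.23 mm.
So ΔT = g/(αL) = 0.23/(1.4×10⁻⁶ × 2225) = 73.84 °C.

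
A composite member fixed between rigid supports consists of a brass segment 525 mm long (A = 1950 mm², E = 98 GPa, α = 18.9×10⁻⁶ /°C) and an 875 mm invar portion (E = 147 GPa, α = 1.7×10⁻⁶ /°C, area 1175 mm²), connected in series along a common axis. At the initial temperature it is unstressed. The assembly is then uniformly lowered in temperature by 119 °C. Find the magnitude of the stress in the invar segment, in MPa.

σ ≈ 148 MPa (tensile)

If the supports were absent, the total length change would be Σ αᵢΔT Lᵢ = 18.9×10⁻⁶×119×525 + 1.7×10⁻⁶×119×875 = 1.358 mm.
The walls prevent any net length change, so an axial force P (same in every segment) develops. Compatibility: P · Σ Lᵢ/(AᵢEᵢ) = δ_free.
The series flexibility is Σ Lᵢ/(AᵢEᵢ) = 525/(1950×98×10³) + 875/(1175×147×10³) = 7.813×10⁻⁶ mm/N.
So P = 1.358 / 7.813×10⁻⁶ = 173.8 kN, tensile.
σ_{invar} = P / A = 173800 / 1175 = 147.9 MPa.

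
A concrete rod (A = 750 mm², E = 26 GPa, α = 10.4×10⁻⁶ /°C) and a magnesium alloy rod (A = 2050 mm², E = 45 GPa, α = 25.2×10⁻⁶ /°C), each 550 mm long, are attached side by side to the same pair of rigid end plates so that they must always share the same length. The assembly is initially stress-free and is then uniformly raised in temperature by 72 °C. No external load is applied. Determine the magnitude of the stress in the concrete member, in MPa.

Equilibrium of a rigid end plate with no external load gives equal and opposite internal forces ±P in the two members. Since α_{magnesium alloy} > α_{concrete}, heating drives the magnesium alloy into compression and the concrete into tension.
Compatibility of the two members (thermal + elastic change equal): (α₁ − α₂)ΔT = P·[1/(A₁E₁) + 1/(A₂E₂)].
|α₁ − α₂|·ΔT = 14.8×10⁻⁶ × 72 = 0.001066.
1/(A₁E₁) + 1/(A₂E₂) = 1/(750×26×10³) + 1/(2050×45×10³) = 6.212×10⁻⁸ N⁻¹.
P = 0.001066 / 6.212×10⁻⁸ = 17150 N = 17.15 kN.
σ_{concrete} = P/A₁ = 17150/750 = 22.87 MPa, tensile.

σ ≈ 22.9 MPa (tensile)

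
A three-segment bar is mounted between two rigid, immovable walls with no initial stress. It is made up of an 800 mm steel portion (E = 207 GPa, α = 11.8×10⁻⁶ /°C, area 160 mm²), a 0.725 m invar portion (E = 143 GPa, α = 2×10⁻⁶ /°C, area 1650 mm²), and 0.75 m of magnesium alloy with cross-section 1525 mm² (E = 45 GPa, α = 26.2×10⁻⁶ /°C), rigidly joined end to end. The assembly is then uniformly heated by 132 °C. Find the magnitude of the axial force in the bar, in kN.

P ≈ 106 kN (compressive)

Free thermal expansion of the whole bar: Σ αᵢΔT Lᵢ = 11.8×10⁻⁶×132×800 + 2×10⁻⁶×132×725 + 26.2×10⁻⁶×132×750 = 4.031 mm.
The rigid supports impose zero overall length change; the single axial force P common to all segments must satisfy P Σ Lᵢ/(AᵢEᵢ) = δ_free.
Σ Lᵢ/(AᵢEᵢ) = 800/(160×207×10³) + 725/(1650×143×10³) + 750/(1525×45×10³) = 3.816×10⁻⁵ mm/N.
Hence P = δ_free / Σ(L/AE) = 4.031/3.816×10⁻⁵ = 105.7 kN (compressive).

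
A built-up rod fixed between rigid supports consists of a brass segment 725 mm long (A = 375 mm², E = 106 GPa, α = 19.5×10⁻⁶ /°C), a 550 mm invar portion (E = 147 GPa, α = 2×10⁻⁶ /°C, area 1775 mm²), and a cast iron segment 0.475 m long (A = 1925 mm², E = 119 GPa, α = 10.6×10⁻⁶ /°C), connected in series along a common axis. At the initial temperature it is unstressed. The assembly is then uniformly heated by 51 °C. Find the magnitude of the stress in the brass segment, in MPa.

If the supports were absent, the total length change would be Σ αᵢΔT Lᵢ = 19.5×10⁻⁶×51×725 + 2×10⁻⁶×51×550 + 10.6×10⁻⁶×51×475 = 1.034 mm.
Since the ends are fixed, an axial force P builds up, equal in every segment, with P · Σ Lᵢ/(AᵢEᵢ) = δ_free.
Σ Lᵢ/(AᵢEᵢ) = 725/(375×106×10³) + 550/(1775×147×10³) + 475/(1925×119×10³) = 2.242×10⁻⁵ mm/N.
Hence P = δ_free / Σ(L/AE) = 1.034/2.242×10⁻⁵ = 46.11 kN (compressive).
σ_{brass} = P / A = 46110 / 375 = 123 MPa.

σ ≈ 123 MPa (compressive)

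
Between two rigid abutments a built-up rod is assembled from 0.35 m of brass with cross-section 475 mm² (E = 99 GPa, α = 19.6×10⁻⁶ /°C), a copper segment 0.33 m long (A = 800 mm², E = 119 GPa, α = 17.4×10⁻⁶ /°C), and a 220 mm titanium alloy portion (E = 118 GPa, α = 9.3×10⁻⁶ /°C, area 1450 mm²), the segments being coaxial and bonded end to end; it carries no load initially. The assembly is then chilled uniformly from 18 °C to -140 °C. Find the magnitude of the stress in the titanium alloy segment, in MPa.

If the supports were absent, the total length change would be Σ αᵢΔT Lᵢ = 19.6×10⁻⁶×158×350 + 17.4×10⁻⁶×158×330 + 9.3×10⁻⁶×158×220 = 2.314 mm.
The walls prevent any net length change, so an axial force P (same in every segment) develops. Compatibility: P · Σ Lᵢ/(AᵢEᵢ) = δ_free.
The series flexibility is Σ Lᵢ/(AᵢEᵢ) = 350/(475×99×10³) + 330/(800×119×10³) + 220/(1450×118×10³) = 1.22×10⁻⁵ mm/N.
Hence P = δ_free / Σ(L/AE) = 2.314/1.22×10⁻⁵ = 189.8 kN (tensile).
σ_{titanium alloy} = P / A = 189800 / 1450 = 130.9 MPa.

σ ≈ 131 MPa (tensile)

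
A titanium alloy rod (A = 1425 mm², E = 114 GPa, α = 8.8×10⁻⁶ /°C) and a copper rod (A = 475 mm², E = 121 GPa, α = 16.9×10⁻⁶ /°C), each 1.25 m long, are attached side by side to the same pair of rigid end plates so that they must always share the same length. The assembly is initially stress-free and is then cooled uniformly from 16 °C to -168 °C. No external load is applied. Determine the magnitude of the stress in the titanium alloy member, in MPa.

Equilibrium of a rigid end plate with no external load gives equal and opposite internal forces ±P in the two members. Since α_{copper} > α_{titanium alloy}, cooling drives the copper into tension and the titanium alloy into compression.
Setting the final lengths equal and cancelling L: (α₁ − α₂)ΔT = P/(A₁E₁) + P/(A₂E₂).
|α₁ − α₂|·ΔT = 8.1×10⁻⁶ × 184 = 0.00149.
1/(A₁E₁) + 1/(A₂E₂) = 1/(1425×114×10³) + 1/(475×121×10³) = 2.355×10⁻⁸ N⁻¹.
So P = 0.00149 / 2.355×10⁻⁸ = 63.27 kN.
σ_{titanium alloy} = P/A₁ = 63270/1425 = 44.4 MPa, compressive.

σ ≈ 44.4 MPa (compressive)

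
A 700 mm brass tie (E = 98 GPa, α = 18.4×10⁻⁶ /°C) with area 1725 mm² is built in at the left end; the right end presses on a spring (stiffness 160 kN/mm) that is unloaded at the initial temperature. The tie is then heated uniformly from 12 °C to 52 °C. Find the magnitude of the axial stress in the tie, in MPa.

If the spring were absent the tie would lengthen by αΔT L = 18.4×10⁻⁶ × 40 × 700 = 0.5152 mm.
With a force P in the spring, the elastic change of the tie is PL/(AE) and that of the spring is P/k; compatibility requires their sum to equal δ_free.
P [ L/(AE) + 1/k ] = δ_free → P [ 700/(1725×98×10³) + 1/(160×10³) ] = 0.5152.
P = 0.5152 / 1.039×10⁻⁵ = 49580 N.
σ = P/A = 49580/1725 = 28.74 MPa.

σ ≈ 28.7 MPa (compressive)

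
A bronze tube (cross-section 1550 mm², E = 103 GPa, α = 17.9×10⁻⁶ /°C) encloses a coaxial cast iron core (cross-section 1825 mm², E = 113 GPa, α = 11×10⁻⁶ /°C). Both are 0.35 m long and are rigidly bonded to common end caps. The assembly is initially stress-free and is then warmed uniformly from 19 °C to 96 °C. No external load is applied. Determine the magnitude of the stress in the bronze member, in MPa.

Both members must finish at the same length. With the larger α, the bronze tends to over-expand; the plates restrain it, putting the bronze in compression and the cast iron in tension. With no external load the two internal forces are equal and opposite, magnitude P.
Equating the net (thermal + elastic) strains gives |α₁ − α₂|·ΔT = P·[1/(A₁E₁) + 1/(A₂E₂)].
|α₁ − α₂|·ΔT = 6.9×10⁻⁶ × 77 = 0.0005313.
1/(A₁E₁) + 1/(A₂E₂) = 1/(1550×103×10³) + 1/(1825×113×10³) = 1.111×10⁻⁸ N⁻¹.
So P = 0.0005313 / 1.111×10⁻⁸ = 47.81 kN.
σ_{bronze} = P/A₁ = 47810/1550 = 30.85 MPa, compressive.

σ ≈ 30.8 MPa (compressive)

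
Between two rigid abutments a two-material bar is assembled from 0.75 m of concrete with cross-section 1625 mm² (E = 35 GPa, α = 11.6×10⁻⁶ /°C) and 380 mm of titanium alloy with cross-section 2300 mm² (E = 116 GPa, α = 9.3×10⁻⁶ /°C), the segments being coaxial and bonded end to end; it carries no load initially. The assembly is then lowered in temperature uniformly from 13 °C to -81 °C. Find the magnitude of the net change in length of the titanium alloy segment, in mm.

|ΔL| ≈ 0.22 mm

If the supports were absent, the total length change would be Σ αᵢΔT Lᵢ = 11.6×10⁻⁶×94×750 + 9.3×10⁻⁶×94×380 = 1.15 mm.
The walls prevent any net length change, so an axial force P (same in every segment) develops. Compatibility: P · Σ Lᵢ/(AᵢEᵢ) = δ_free.
The series flexibility is Σ Lᵢ/(AᵢEᵢ) = 750/(1625×35×10³) + 380/(2300×116×10³) = 1.461×10⁻⁵ mm/N.
So P = 1.15 / 1.461×10⁻⁵ = 78.71 kN, tensile.
For the titanium alloy segment, free thermal change = 9.3×10⁻⁶×94×380 = 0.3322 mm and elastic change from P = 78710×380/(2300×116×10³) = 0.1121 mm; these oppose, so the net change is 0.22 mm (segment shortens).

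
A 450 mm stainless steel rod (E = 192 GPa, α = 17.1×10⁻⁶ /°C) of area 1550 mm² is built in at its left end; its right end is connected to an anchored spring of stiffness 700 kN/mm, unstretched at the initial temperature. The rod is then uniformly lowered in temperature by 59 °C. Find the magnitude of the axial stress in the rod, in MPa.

σ ≈ 99.6 MPa (tensile)

Free thermal contraction: δ_free = αΔT L = 17.1×10⁻⁶ × 59 × 450 = 0.454 mm.
Let P be the tensile force in the spring. The rod extends elastically by PL/(AE) and the spring stretches by P/k; together these equal δ_free.
P [ L/(AE) + 1/k ] = δ_free → P [ 450/(1550×192×10³) + 1/(700×10³) ] = 0.454.
P = 0.454 / 2.941×10⁻⁶ = 154400 N.
σ = P/A = 154400/1550 = 99.61 MPa.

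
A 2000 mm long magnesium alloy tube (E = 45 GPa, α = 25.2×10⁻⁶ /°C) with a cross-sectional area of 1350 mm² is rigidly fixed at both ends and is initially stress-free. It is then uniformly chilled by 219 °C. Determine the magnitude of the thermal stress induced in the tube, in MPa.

σ ≈ 248 MPa (tensile)

The supports are rigid, so the total axial strain is zero. The restrained thermal strain is ε = αΔT = 25.2×10⁻⁶ × 219 = 5518.8×10⁻⁶.
Hence σ = E·αΔT = 45×10³ × 5518.8×10⁻⁶ = 248.3 MPa, tensile.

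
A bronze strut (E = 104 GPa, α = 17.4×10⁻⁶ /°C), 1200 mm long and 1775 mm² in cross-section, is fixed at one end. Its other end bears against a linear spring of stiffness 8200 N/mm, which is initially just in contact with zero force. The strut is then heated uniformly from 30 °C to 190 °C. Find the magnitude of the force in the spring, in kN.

P ≈ 26 kN

Free thermal expansion: δ_free = αΔT L = 17.4×10⁻⁶ × 160 × 1200 = 3.341 mm.
Let P be the compressive force at the spring. The strut shortens elastically by PL/(AE) and the spring compresses by P/k; together these equal δ_free.
So P = δ_free / [L/(AE) + 1/k] = 3.341 / [ 1200/(1775×104×10³) + 1/(8200) ].
P = 3.341 / 0.0001285 = 26010 N.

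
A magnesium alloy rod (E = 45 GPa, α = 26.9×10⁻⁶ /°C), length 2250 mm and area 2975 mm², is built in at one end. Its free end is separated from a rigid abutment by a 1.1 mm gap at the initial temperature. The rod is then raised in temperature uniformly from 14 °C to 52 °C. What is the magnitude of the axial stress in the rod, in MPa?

Free thermal elongation = αΔT L = 26.9×10⁻⁶ × 38 × 2250 = 2.3 mm.
This exceeds the 1.1 mm gap, so the wall pushes back. The portion of expansion that must be recovered elastically is δ_free − gap = 2.3 − 1.1 = 1.2 mm.
That suppressed elongation corresponds to σ = E·Δ/L = 45×10³ × 1.2/2250 = 24 MPa.

σ ≈ 24 MPa (compressive)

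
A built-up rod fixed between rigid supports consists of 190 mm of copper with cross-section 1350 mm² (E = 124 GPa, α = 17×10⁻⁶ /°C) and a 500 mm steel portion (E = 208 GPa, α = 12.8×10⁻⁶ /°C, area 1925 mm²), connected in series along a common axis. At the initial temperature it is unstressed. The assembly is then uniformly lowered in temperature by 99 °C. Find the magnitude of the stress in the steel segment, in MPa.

With the walls removed the bar would change length by δ_free = Σ αᵢΔT Lᵢ = 17×10⁻⁶×99×190 + 12.8×10⁻⁶×99×500 = 0.9534 mm.
The walls prevent any net length change, so an axial force P (same in every segment) develops. Compatibility: P · Σ Lᵢ/(AᵢEᵢ) = δ_free.
Σ Lᵢ/(AᵢEᵢ) = 190/(1350×124×10³) + 500/(1925×208×10³) = 2.384×10⁻⁶ mm/N.
P = 0.9534 / 2.384×10⁻⁶ = 399900 N = 399.9 kN, tensile.
σ_{steel} = P / A = 399900 / 1925 = 207.8 MPa.

σ ≈ 208 MPa (tensile)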